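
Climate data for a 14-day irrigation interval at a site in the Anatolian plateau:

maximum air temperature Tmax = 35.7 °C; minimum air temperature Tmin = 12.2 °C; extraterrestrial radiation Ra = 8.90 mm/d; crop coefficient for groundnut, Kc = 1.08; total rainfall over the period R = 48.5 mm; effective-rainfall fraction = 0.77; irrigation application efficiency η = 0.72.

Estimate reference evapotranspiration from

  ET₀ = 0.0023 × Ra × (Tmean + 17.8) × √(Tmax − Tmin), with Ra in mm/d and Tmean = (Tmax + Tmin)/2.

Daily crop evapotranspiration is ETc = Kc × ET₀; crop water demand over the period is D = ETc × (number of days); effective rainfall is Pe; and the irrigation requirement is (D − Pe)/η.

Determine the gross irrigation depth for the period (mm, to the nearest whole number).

Tmean = (35.7 + 12.2)/2 = 23.95 °C
ET₀ = 0.0023 × 8.90 × (23.95 + 17.8) × √23.5 = 0.0023 × 8.90 × 41.75 × 4.8477 = 4.1430 mm/d
ETc = Kc × ET₀ = 1.08 × 4.1430 = 4.4744 mm/d
Crop demand D = ETc × 14 d = 4.4744 × 14 = 62.642 mm
Pe = 0.77 × 48.5 = 37.345 mm
D − Pe = 62.642 − 37.345 = 25.297 mm
Gross irrigation = 25.297 / 0.72 = 35.135 mm

35 mm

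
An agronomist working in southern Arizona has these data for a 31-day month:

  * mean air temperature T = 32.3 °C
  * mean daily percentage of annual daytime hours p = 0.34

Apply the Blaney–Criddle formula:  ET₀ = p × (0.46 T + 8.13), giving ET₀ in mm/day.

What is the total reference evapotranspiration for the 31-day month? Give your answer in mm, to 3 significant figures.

242 mm

ET₀ = 0.34 × (0.46 × 32.3 + 8.13) = 0.34 × 22.988 = 7.8159 mm/d
Monthly total = 7.8159 × 31 = 242.293 mm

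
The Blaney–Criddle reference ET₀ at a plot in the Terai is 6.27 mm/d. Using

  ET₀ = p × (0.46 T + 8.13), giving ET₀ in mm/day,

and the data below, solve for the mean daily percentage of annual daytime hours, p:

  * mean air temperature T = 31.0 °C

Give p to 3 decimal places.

0.280

p = ET₀ / (0.46 T + 8.13) = 6.27 / (0.46 × 31.0 + 8.13) = 6.27 / 22.390 = 0.2800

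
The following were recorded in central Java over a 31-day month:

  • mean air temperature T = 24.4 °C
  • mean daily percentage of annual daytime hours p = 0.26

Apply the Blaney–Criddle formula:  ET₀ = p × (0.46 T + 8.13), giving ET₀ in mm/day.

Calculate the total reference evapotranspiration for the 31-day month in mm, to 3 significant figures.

ET₀ = 0.26 × (0.46 × 24.4 + 8.13) = 0.26 × 19.354 = 5.0320 mm/d
Monthly total = 5.0320 × 31 = 155.992 mm

156 mm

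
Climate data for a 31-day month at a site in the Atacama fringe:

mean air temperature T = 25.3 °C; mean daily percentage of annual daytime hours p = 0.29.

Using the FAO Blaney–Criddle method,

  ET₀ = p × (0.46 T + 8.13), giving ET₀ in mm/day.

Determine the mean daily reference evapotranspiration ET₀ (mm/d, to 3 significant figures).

5.73 mm/d

ET₀ = 0.29 × (0.46 × 25.3 + 8.13) = 0.29 × 19.768 = 5.7327 mm/d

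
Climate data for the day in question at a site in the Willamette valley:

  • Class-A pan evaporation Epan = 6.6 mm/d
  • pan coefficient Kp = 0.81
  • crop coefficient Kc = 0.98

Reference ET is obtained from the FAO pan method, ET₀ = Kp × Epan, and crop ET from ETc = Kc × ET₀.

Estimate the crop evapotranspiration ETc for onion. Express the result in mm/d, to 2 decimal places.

ET₀ = 0.81 × 6.6 = 5.3460 mm/d
ETc = Kc × ET₀ = 0.98 × 5.3460 = 5.2391 mm/d

5.24 mm/d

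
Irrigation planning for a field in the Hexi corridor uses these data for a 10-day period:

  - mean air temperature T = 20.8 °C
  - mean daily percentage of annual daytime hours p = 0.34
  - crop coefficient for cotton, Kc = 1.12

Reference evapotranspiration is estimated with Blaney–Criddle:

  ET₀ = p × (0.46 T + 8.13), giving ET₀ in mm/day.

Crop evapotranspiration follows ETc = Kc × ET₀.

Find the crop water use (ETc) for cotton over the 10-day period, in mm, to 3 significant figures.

67.4 mm

ET₀ = 0.34 × (0.46 × 20.8 + 8.13) = 0.34 × 17.698 = 6.0173 mm/d
ETc = Kc × ET₀ = 1.12 × 6.0173 = 6.7394 mm/d
Over 10 days: 6.7394 × 10 = 67.394 mm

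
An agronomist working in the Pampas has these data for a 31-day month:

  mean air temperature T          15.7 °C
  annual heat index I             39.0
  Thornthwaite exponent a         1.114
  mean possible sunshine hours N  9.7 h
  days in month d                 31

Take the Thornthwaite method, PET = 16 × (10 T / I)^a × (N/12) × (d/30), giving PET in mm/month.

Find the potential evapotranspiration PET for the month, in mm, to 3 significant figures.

63.1 mm

10T/I = 10 × 15.7 / 39.0 = 4.0256
(10T/I)^a = 4.0256^1.114 = 4.7183
Uncorrected PET = 16 × 4.7183 = 75.493 mm
Correction = (N/12)(d/30) = (9.7/12)(31/30) = 0.8353
PET = 75.493 × 0.8353 = 63.059 mm/month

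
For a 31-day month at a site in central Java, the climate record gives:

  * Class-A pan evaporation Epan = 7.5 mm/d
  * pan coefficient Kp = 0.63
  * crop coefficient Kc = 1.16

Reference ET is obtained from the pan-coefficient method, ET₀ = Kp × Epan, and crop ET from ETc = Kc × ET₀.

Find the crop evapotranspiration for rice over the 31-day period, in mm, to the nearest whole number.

170 mm

ET₀ = 0.63 × 7.5 = 4.7250 mm/d
ETc = Kc × ET₀ = 1.16 × 4.7250 = 5.4810 mm/d
Over 31 days: 5.4810 × 31 = 169.911 mm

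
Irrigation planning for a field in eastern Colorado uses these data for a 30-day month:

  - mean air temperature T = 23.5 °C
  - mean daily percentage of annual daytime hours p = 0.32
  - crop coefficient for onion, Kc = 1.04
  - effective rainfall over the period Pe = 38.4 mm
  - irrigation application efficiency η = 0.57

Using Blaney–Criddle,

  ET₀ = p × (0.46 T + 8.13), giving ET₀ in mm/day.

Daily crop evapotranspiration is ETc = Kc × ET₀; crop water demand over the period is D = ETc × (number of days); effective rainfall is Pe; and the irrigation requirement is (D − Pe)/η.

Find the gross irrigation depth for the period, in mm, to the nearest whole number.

ET₀ = 0.32 × (0.46 × 23.5 + 8.13) = 0.32 × 18.940 = 6.0608 mm/d
ETc = Kc × ET₀ = 1.04 × 6.0608 = 6.3032 mm/d
Crop demand D = ETc × 30 d = 6.3032 × 30 = 189.096 mm
D − Pe = 189.096 − 38.4 = 150.696 mm
Gross irrigation = 150.696 / 0.57 = 264.379 mm

264 mm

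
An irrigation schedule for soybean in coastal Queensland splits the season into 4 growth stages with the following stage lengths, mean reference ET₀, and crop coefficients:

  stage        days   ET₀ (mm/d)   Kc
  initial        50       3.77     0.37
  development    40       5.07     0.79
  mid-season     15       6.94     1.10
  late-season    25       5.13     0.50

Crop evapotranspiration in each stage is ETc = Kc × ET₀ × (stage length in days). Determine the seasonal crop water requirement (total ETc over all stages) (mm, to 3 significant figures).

409 mm

initial: 0.37 × 3.77 × 50 = 69.75 mm
development: 0.79 × 5.07 × 40 = 160.21 mm
mid-season: 1.10 × 6.94 × 15 = 114.51 mm
late-season: 0.50 × 5.13 × 25 = 64.13 mm
Seasonal total = 408.60 mm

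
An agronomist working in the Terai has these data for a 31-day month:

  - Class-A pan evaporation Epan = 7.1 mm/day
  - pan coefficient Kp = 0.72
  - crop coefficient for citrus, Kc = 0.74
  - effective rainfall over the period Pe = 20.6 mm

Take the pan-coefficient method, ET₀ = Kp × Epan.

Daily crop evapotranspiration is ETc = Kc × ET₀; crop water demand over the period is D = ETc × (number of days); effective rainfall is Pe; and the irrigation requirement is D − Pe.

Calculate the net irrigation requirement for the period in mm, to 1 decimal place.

96.7 mm

ET₀ = 0.72 × 7.1 = 5.1120 mm/d
ETc = Kc × ET₀ = 0.74 × 5.1120 = 3.7829 mm/d
Crop demand D = ETc × 31 d = 3.7829 × 31 = 117.270 mm
D − Pe = 117.270 − 20.6 = 96.670 mm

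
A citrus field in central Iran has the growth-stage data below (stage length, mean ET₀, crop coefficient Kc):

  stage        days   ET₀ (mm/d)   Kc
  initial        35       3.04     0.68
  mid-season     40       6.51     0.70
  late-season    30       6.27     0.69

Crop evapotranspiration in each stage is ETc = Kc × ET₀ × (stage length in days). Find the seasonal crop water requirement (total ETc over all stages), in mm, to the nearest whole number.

384 mm

initial: 0.68 × 3.04 × 35 = 72.35 mm
mid-season: 0.70 × 6.51 × 40 = 182.28 mm
late-season: 0.69 × 6.27 × 30 = 129.79 mm
Seasonal total = 384.42 mm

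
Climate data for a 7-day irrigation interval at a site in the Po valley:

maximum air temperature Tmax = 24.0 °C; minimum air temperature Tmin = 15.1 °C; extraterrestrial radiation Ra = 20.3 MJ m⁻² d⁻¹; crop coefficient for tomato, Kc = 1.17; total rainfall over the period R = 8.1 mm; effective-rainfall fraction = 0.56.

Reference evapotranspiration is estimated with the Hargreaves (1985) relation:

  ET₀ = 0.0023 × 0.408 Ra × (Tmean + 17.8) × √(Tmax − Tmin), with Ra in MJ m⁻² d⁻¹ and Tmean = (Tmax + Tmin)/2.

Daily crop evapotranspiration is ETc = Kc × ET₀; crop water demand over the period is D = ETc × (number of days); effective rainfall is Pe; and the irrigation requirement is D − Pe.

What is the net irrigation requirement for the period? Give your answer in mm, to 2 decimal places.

Tmean = (24.0 + 15.1)/2 = 19.55 °C
0.408 Ra = 0.408 × 20.3 = 8.2824 mm/d equivalent
ET₀ = 0.0023 × 8.2824 × (19.55 + 17.8) × √8.9 = 0.0023 × 8.2824 × 37.35 × 2.9833 = 2.1226 mm/d
ETc = Kc × ET₀ = 1.17 × 2.1226 = 2.4834 mm/d
Crop demand D = ETc × 7 d = 2.4834 × 7 = 17.384 mm
Pe = 0.56 × 8.1 = 4.536 mm
D − Pe = 17.384 − 4.536 = 12.848 mm

12.85 mm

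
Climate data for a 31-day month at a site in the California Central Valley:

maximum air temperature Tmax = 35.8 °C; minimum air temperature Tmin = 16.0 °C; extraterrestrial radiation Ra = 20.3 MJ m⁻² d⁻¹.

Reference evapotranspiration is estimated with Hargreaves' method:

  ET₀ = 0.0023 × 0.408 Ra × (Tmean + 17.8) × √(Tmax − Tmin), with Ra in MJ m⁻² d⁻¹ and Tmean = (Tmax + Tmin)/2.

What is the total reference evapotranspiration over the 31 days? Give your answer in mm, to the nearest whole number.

Tmean = (35.8 + 16.0)/2 = 25.90 °C
0.408 Ra = 0.408 × 20.3 = 8.2824 mm/d equivalent
ET₀ = 0.0023 × 8.2824 × (25.90 + 17.8) × √19.8 = 0.0023 × 8.2824 × 43.70 × 4.4497 = 3.7042 mm/d
Over 31 days: 3.7042 × 31 = 114.830 mm

115 mm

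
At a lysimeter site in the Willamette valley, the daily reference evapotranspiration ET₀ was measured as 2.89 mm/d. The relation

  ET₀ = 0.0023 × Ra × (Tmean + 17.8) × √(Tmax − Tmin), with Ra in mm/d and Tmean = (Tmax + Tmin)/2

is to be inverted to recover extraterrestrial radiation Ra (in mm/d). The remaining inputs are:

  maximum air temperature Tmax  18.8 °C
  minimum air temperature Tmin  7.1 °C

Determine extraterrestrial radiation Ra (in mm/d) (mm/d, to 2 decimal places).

Tmean = 12.95 °C; √ΔT = 3.4205
Ra = ET₀ / [0.0023 × (Tmean+17.8) × √ΔT] = 2.89 / (0.0023 × 30.75 × 3.4205) = 11.946 mm/d

11.95 mm/d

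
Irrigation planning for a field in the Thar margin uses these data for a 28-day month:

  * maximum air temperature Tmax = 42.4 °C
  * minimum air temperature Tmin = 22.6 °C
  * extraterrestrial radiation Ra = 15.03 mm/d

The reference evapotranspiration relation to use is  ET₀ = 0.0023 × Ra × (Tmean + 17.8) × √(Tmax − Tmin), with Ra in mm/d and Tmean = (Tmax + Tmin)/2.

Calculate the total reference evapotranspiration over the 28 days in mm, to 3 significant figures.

Tmean = (42.4 + 22.6)/2 = 32.50 °C
ET₀ = 0.0023 × 15.03 × (32.50 + 17.8) × √19.8 = 0.0023 × 15.03 × 50.30 × 4.4497 = 7.7372 mm/d
Over 28 days: 7.7372 × 28 = 216.642 mm

217 mm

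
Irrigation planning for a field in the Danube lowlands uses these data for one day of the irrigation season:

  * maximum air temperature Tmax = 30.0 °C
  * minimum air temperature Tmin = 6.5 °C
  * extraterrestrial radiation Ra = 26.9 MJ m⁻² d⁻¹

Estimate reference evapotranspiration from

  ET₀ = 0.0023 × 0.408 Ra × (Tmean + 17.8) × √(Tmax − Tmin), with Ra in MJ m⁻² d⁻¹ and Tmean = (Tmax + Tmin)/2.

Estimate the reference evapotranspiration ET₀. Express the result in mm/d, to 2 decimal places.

Tmean = (30.0 + 6.5)/2 = 18.25 °C
0.408 Ra = 0.408 × 26.9 = 10.9752 mm/d equivalent
ET₀ = 0.0023 × 10.9752 × (18.25 + 17.8) × √23.5 = 0.0023 × 10.9752 × 36.05 × 4.8477 = 4.4114 mm/d

4.41 mm/d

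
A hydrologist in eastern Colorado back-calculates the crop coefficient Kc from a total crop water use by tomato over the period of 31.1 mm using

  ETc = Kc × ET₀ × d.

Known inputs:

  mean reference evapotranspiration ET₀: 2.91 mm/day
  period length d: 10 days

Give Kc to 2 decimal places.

ETc = Kc × ET₀ × d  ⇒  Kc = ETc / (ET₀ × d)
Kc = 31.1 / (2.91 × 10) = 31.1 / 29.10 = 1.0687

1.07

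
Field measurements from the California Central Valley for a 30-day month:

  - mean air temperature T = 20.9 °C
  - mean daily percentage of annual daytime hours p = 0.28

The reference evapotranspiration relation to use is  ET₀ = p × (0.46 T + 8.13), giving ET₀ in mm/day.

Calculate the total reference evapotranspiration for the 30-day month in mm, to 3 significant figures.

149 mm

ET₀ = 0.28 × (0.46 × 20.9 + 8.13) = 0.28 × 17.744 = 4.9683 mm/d
Monthly total = 4.9683 × 30 = 149.049 mm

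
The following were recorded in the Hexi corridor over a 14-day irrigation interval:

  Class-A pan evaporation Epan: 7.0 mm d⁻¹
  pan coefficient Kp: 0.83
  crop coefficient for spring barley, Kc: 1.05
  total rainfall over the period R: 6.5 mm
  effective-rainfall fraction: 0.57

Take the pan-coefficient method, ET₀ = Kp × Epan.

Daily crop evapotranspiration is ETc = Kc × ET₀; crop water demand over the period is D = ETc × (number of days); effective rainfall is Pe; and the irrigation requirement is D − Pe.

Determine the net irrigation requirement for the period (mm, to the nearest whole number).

ET₀ = 0.83 × 7.0 = 5.8100 mm/d
ETc = Kc × ET₀ = 1.05 × 5.8100 = 6.1005 mm/d
Crop demand D = ETc × 14 d = 6.1005 × 14 = 85.407 mm
Pe = 0.57 × 6.5 = 3.705 mm
D − Pe = 85.407 − 3.705 = 81.702 mm

82 mm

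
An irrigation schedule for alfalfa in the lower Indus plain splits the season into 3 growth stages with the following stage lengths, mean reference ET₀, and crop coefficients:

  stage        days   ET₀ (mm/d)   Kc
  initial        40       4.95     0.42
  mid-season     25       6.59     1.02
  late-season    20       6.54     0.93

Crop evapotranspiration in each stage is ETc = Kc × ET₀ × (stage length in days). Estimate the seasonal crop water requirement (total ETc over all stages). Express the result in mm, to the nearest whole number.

initial: 0.42 × 4.95 × 40 = 83.16 mm
mid-season: 1.02 × 6.59 × 25 = 168.05 mm
late-season: 0.93 × 6.54 × 20 = 121.64 mm
Seasonal total = 372.85 mm

373 mm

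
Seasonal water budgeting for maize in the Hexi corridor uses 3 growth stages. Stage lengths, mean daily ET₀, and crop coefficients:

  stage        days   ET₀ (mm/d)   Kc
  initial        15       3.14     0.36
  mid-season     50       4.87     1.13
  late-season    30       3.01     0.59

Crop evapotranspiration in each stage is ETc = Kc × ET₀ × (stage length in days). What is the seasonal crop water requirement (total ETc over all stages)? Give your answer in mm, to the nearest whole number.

initial: 0.36 × 3.14 × 15 = 16.96 mm
mid-season: 1.13 × 4.87 × 50 = 275.16 mm
late-season: 0.59 × 3.01 × 30 = 53.28 mm
Seasonal total = 345.40 mm

345 mm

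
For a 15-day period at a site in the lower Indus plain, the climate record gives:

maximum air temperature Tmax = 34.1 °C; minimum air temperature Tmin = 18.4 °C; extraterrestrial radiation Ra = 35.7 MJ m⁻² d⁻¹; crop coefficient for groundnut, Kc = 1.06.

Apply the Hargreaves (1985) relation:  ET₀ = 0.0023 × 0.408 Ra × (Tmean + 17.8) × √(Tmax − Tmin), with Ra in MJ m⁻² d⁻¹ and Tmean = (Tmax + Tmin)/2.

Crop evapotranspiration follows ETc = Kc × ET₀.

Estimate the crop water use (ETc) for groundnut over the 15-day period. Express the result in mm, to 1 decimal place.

Tmean = (34.1 + 18.4)/2 = 26.25 °C
0.408 Ra = 0.408 × 35.7 = 14.5656 mm/d equivalent
ET₀ = 0.0023 × 14.5656 × (26.25 + 17.8) × √15.7 = 0.0023 × 14.5656 × 44.05 × 3.9623 = 5.8472 mm/d
ETc = Kc × ET₀ = 1.06 × 5.8472 = 6.1980 mm/d
Over 15 days: 6.1980 × 15 = 92.970 mm

93.0 mm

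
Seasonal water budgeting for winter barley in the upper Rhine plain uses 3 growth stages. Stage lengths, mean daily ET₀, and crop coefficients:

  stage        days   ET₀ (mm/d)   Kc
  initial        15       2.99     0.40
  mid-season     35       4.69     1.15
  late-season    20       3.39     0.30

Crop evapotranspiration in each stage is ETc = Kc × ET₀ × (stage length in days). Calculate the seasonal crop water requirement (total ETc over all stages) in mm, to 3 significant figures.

227 mm

initial: 0.40 × 2.99 × 15 = 17.94 mm
mid-season: 1.15 × 4.69 × 35 = 188.77 mm
late-season: 0.30 × 3.39 × 20 = 20.34 mm
Seasonal total = 227.05 mm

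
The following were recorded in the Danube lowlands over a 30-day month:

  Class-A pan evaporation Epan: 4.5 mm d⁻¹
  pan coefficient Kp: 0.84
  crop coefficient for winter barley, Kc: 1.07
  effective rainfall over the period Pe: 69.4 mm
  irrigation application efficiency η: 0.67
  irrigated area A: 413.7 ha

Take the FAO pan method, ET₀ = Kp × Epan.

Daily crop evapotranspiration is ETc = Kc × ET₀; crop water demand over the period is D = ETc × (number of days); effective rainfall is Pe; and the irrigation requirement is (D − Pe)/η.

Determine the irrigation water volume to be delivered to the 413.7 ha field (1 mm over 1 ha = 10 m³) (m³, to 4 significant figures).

ET₀ = 0.84 × 4.5 = 3.7800 mm/d
ETc = Kc × ET₀ = 1.07 × 3.7800 = 4.0446 mm/d
Crop demand D = ETc × 30 d = 4.0446 × 30 = 121.338 mm
D − Pe = 121.338 − 69.4 = 51.938 mm
Gross irrigation = 51.938 / 0.67 = 77.519 mm
Volume = 77.519 mm × 413.7 ha × 10 = 320696.1 m³

320700 m³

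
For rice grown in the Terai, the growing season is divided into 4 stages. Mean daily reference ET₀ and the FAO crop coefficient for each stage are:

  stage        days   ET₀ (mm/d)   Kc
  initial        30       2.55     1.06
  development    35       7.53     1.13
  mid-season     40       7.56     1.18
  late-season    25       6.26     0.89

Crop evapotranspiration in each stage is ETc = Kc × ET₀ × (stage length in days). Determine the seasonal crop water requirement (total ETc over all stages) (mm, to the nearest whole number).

875 mm

initial: 1.06 × 2.55 × 30 = 81.09 mm
development: 1.13 × 7.53 × 35 = 297.81 mm
mid-season: 1.18 × 7.56 × 40 = 356.83 mm
late-season: 0.89 × 6.26 × 25 = 139.29 mm
Seasonal total = 875.02 mm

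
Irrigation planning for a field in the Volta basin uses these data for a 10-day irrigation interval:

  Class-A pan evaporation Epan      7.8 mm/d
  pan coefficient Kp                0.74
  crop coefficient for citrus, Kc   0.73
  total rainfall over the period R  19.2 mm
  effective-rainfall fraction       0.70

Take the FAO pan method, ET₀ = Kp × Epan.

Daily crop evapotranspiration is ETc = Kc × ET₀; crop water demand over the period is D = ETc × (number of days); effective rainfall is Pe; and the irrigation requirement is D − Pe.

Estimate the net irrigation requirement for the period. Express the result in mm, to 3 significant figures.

ET₀ = 0.74 × 7.8 = 5.7720 mm/d
ETc = Kc × ET₀ = 0.73 × 5.7720 = 4.2136 mm/d
Crop demand D = ETc × 10 d = 4.2136 × 10 = 42.136 mm
Pe = 0.70 × 19.2 = 13.440 mm
D − Pe = 42.136 − 13.440 = 28.696 mm

28.7 mm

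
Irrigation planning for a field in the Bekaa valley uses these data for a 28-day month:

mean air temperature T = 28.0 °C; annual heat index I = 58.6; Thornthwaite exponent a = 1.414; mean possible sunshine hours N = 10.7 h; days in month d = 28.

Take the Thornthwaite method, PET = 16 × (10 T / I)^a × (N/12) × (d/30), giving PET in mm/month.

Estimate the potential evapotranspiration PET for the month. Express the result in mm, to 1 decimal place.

10T/I = 10 × 28.0 / 58.6 = 4.7782
(10T/I)^a = 4.7782^1.414 = 9.1302
Uncorrected PET = 16 × 9.1302 = 146.083 mm
Correction = (N/12)(d/30) = (10.7/12)(28/30) = 0.8322
PET = 146.083 × 0.8322 = 121.570 mm/month

121.6 mm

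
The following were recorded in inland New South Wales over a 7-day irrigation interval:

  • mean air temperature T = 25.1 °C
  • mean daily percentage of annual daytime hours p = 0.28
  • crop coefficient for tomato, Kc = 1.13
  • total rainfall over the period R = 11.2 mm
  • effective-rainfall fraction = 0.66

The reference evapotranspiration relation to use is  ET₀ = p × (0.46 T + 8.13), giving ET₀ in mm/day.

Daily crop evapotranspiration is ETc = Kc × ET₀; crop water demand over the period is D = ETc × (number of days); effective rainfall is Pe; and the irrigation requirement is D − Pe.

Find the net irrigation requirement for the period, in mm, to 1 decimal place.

ET₀ = 0.28 × (0.46 × 25.1 + 8.13) = 0.28 × 19.676 = 5.5093 mm/d
ETc = Kc × ET₀ = 1.13 × 5.5093 = 6.2255 mm/d
Crop demand D = ETc × 7 d = 6.2255 × 7 = 43.579 mm
Pe = 0.66 × 11.2 = 7.392 mm
D − Pe = 43.579 − 7.392 = 36.187 mm

36.2 mm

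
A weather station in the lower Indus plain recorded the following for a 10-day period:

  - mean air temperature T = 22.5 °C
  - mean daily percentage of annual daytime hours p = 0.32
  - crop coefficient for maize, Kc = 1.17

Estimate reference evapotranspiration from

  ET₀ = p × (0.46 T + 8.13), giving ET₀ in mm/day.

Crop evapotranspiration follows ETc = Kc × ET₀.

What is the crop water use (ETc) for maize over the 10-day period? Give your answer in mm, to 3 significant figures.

ET₀ = 0.32 × (0.46 × 22.5 + 8.13) = 0.32 × 18.480 = 5.9136 mm/d
ETc = Kc × ET₀ = 1.17 × 5.9136 = 6.9189 mm/d
Over 10 days: 6.9189 × 10 = 69.189 mm

69.2 mm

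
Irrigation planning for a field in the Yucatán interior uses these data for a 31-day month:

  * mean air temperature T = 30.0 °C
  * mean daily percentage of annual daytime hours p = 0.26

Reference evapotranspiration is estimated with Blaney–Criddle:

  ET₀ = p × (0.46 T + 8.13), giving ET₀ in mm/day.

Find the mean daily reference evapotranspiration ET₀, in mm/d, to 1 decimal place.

ET₀ = 0.26 × (0.46 × 30.0 + 8.13) = 0.26 × 21.930 = 5.7018 mm/d

5.7 mm/d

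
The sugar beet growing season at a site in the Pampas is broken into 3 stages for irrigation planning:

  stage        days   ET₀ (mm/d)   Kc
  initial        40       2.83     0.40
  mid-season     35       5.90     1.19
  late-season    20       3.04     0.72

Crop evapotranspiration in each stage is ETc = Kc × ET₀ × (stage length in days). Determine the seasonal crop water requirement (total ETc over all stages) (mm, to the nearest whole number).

335 mm

initial: 0.40 × 2.83 × 40 = 45.28 mm
mid-season: 1.19 × 5.90 × 35 = 245.74 mm
late-season: 0.72 × 3.04 × 20 = 43.78 mm
Seasonal total = 334.80 mm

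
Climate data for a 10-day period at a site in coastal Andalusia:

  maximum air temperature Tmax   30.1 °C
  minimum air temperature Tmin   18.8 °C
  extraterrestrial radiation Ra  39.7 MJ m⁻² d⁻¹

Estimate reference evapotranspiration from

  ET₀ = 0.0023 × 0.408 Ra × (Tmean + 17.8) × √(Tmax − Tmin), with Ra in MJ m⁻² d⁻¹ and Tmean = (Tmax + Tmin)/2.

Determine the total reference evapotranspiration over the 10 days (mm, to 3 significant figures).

52.9 mm

Tmean = (30.1 + 18.8)/2 = 24.45 °C
0.408 Ra = 0.408 × 39.7 = 16.1976 mm/d equivalent
ET₀ = 0.0023 × 16.1976 × (24.45 + 17.8) × √11.3 = 0.0023 × 16.1976 × 42.25 × 3.3615 = 5.2910 mm/d
Over 10 days: 5.2910 × 10 = 52.910 mm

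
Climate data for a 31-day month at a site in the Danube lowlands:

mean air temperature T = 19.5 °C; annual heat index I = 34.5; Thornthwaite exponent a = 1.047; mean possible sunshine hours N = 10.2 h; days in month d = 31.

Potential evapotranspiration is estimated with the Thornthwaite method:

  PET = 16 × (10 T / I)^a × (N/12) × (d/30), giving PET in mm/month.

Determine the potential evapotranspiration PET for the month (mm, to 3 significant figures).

10T/I = 10 × 19.5 / 34.5 = 5.6522
(10T/I)^a = 5.6522^1.047 = 6.1316
Uncorrected PET = 16 × 6.1316 = 98.106 mm
Correction = (N/12)(d/30) = (10.2/12)(31/30) = 0.8783
PET = 98.106 × 0.8783 = 86.166 mm/month

86.2 mm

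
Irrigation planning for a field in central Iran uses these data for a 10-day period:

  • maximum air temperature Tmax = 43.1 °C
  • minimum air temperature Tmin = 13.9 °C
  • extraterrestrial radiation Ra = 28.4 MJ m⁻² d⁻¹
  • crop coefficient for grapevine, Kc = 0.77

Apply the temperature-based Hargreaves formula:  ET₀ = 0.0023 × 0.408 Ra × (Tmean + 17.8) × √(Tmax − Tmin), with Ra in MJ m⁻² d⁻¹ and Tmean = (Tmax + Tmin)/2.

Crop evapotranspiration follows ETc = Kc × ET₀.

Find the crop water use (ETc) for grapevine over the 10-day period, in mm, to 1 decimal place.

51.3 mm

Tmean = (43.1 + 13.9)/2 = 28.50 °C
0.408 Ra = 0.408 × 28.4 = 11.5872 mm/d equivalent
ET₀ = 0.0023 × 11.5872 × (28.50 + 17.8) × √29.2 = 0.0023 × 11.5872 × 46.30 × 5.4037 = 6.6677 mm/d
ETc = Kc × ET₀ = 0.77 × 6.6677 = 5.1341 mm/d
Over 10 days: 5.1341 × 10 = 51.341 mm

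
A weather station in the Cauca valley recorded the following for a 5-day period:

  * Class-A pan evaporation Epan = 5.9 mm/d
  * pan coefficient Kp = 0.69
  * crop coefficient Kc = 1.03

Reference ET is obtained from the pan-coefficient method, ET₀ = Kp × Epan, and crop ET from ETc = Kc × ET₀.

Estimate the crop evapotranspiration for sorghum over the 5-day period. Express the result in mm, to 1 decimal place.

21.0 mm

ET₀ = 0.69 × 5.9 = 4.0710 mm/d
ETc = Kc × ET₀ = 1.03 × 4.0710 = 4.1931 mm/d
Over 5 days: 4.1931 × 5 = 20.966 mm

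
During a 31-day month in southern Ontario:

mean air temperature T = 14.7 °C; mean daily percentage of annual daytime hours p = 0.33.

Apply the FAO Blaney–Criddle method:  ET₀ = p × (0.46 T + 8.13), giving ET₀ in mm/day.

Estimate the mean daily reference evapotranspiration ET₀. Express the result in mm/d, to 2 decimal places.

4.91 mm/d

ET₀ = 0.33 × (0.46 × 14.7 + 8.13) = 0.33 × 14.892 = 4.9144 mm/d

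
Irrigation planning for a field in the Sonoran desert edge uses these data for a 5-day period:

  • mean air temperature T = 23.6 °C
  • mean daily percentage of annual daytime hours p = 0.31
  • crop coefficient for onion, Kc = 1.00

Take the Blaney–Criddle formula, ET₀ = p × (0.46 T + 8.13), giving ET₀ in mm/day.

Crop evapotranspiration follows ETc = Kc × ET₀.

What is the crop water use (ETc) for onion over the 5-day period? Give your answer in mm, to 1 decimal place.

ET₀ = 0.31 × (0.46 × 23.6 + 8.13) = 0.31 × 18.986 = 5.8857 mm/d
ETc = Kc × ET₀ = 1.00 × 5.8857 = 5.8857 mm/d
Over 5 days: 5.8857 × 5 = 29.429 mm

29.4 mm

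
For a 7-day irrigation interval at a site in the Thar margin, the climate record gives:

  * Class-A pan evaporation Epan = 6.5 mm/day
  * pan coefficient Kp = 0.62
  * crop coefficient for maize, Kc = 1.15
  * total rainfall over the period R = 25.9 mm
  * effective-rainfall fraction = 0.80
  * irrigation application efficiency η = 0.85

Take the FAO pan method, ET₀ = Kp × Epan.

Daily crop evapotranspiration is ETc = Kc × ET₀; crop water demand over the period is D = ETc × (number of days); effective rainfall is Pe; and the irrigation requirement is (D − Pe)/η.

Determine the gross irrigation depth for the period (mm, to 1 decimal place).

13.8 mm

ET₀ = 0.62 × 6.5 = 4.0300 mm/d
ETc = Kc × ET₀ = 1.15 × 4.0300 = 4.6345 mm/d
Crop demand D = ETc × 7 d = 4.6345 × 7 = 32.442 mm
Pe = 0.80 × 25.9 = 20.720 mm
D − Pe = 32.442 − 20.720 = 11.722 mm
Gross irrigation = 11.722 / 0.85 = 13.791 mm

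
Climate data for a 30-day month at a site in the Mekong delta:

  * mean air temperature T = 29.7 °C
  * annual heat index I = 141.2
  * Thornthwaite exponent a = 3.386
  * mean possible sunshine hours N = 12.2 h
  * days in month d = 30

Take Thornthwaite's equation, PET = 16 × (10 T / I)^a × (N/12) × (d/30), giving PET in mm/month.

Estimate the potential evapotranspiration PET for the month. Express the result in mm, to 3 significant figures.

202 mm

10T/I = 10 × 29.7 / 141.2 = 2.1034
(10T/I)^a = 2.1034^3.386 = 12.3998
Uncorrected PET = 16 × 12.3998 = 198.397 mm
Correction = (N/12)(d/30) = (12.2/12)(30/30) = 1.0167
PET = 198.397 × 1.0167 = 201.710 mm/month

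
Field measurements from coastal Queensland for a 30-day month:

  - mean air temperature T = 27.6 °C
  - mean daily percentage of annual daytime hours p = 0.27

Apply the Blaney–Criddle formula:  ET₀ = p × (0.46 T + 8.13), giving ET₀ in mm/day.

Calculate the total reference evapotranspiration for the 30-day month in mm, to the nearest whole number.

169 mm

ET₀ = 0.27 × (0.46 × 27.6 + 8.13) = 0.27 × 20.826 = 5.6230 mm/d
Monthly total = 5.6230 × 30 = 168.690 mm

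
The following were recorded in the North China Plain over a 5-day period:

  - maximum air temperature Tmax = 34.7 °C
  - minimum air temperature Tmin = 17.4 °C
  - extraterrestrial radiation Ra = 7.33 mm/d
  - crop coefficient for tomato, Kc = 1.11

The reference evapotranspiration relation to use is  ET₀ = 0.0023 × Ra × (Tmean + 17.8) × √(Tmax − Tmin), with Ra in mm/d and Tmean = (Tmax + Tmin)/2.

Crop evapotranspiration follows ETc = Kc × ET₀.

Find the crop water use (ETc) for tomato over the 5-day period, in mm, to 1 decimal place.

Tmean = (34.7 + 17.4)/2 = 26.05 °C
ET₀ = 0.0023 × 7.33 × (26.05 + 17.8) × √17.3 = 0.0023 × 7.33 × 43.85 × 4.1593 = 3.0748 mm/d
ETc = Kc × ET₀ = 1.11 × 3.0748 = 3.4130 mm/d
Over 5 days: 3.4130 × 5 = 17.065 mm

17.1 mm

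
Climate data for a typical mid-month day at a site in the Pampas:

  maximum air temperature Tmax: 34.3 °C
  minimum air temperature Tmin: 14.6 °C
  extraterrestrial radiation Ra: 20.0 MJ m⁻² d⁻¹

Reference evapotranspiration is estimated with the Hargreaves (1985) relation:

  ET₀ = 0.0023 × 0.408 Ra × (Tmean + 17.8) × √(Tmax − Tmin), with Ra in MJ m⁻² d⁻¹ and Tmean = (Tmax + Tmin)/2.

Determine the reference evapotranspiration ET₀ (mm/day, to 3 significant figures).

3.52 mm/day

Tmean = (34.3 + 14.6)/2 = 24.45 °C
0.408 Ra = 0.408 × 20.0 = 8.1600 mm/d equivalent
ET₀ = 0.0023 × 8.1600 × (24.45 + 17.8) × √19.7 = 0.0023 × 8.1600 × 42.25 × 4.4385 = 3.5195 mm/d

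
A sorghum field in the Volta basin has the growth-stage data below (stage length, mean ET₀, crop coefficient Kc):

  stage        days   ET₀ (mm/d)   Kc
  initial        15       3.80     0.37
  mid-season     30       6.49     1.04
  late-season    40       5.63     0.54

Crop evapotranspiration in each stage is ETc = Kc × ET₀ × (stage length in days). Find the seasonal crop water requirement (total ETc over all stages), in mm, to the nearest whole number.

initial: 0.37 × 3.80 × 15 = 21.09 mm
mid-season: 1.04 × 6.49 × 30 = 202.49 mm
late-season: 0.54 × 5.63 × 40 = 121.61 mm
Seasonal total = 345.19 mm

345 mm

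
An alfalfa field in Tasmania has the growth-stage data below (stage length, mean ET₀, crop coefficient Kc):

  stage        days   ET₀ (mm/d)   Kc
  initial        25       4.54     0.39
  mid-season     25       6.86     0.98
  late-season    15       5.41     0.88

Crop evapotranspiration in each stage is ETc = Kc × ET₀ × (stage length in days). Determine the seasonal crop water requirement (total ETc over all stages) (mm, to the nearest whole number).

284 mm

initial: 0.39 × 4.54 × 25 = 44.27 mm
mid-season: 0.98 × 6.86 × 25 = 168.07 mm
late-season: 0.88 × 5.41 × 15 = 71.41 mm
Seasonal total = 283.75 mm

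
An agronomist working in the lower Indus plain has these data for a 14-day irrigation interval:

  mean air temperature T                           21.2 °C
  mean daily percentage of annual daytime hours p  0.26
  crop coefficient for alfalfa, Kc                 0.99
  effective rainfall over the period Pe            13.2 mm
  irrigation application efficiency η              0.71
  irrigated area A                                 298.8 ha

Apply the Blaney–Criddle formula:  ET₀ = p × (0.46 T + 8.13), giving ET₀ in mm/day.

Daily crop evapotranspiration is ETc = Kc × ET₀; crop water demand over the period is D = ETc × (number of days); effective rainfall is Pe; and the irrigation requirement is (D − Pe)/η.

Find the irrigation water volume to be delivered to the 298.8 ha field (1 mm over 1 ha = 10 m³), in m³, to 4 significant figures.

215600 m³

ET₀ = 0.26 × (0.46 × 21.2 + 8.13) = 0.26 × 17.882 = 4.6493 mm/d
ETc = Kc × ET₀ = 0.99 × 4.6493 = 4.6028 mm/d
Crop demand D = ETc × 14 d = 4.6028 × 14 = 64.439 mm
D − Pe = 64.439 − 13.2 = 51.239 mm
Gross irrigation = 51.239 / 0.71 = 72.168 mm
Volume = 72.168 mm × 298.8 ha × 10 = 215638.0 m³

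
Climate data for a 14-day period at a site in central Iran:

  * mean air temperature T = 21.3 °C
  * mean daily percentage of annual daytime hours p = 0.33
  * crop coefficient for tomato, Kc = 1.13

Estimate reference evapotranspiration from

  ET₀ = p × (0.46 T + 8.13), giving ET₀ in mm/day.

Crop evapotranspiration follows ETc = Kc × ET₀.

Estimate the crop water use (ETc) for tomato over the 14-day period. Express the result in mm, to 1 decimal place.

93.6 mm

ET₀ = 0.33 × (0.46 × 21.3 + 8.13) = 0.33 × 17.928 = 5.9162 mm/d
ETc = Kc × ET₀ = 1.13 × 5.9162 = 6.6853 mm/d
Over 14 days: 6.6853 × 14 = 93.594 mm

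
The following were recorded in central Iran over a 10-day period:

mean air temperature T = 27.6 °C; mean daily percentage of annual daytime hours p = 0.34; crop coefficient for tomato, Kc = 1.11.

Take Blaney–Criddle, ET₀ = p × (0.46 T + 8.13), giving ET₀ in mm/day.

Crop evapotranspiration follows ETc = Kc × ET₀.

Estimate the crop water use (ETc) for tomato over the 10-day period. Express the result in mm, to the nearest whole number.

ET₀ = 0.34 × (0.46 × 27.6 + 8.13) = 0.34 × 20.826 = 7.0808 mm/d
ETc = Kc × ET₀ = 1.11 × 7.0808 = 7.8597 mm/d
Over 10 days: 7.8597 × 10 = 78.597 mm

79 mm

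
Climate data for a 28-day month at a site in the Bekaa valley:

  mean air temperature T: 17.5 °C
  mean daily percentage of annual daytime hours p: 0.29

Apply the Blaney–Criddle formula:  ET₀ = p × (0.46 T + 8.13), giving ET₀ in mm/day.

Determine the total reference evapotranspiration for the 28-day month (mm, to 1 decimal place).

ET₀ = 0.29 × (0.46 × 17.5 + 8.13) = 0.29 × 16.180 = 4.6922 mm/d
Monthly total = 4.6922 × 28 = 131.382 mm

131.4 mm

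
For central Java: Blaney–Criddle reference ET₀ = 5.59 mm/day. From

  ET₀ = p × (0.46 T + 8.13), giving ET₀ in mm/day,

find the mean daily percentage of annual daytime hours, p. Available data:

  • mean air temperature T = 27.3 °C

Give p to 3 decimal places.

p = ET₀ / (0.46 T + 8.13) = 5.59 / (0.46 × 27.3 + 8.13) = 5.59 / 20.688 = 0.2702

0.270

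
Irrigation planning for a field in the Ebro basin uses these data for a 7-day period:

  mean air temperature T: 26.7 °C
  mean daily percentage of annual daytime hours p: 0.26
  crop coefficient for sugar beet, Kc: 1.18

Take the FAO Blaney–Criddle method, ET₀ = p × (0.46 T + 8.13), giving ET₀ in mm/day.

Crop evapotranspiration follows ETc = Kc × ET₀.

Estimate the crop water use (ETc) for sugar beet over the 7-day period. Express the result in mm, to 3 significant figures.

43.8 mm

ET₀ = 0.26 × (0.46 × 26.7 + 8.13) = 0.26 × 20.412 = 5.3071 mm/d
ETc = Kc × ET₀ = 1.18 × 5.3071 = 6.2624 mm/d
Over 7 days: 6.2624 × 7 = 43.837 mm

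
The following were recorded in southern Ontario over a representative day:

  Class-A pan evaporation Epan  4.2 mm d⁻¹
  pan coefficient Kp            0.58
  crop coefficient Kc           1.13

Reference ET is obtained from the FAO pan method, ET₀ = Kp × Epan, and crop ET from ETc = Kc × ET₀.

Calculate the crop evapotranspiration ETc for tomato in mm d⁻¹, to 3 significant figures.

2.75 mm d⁻¹

ET₀ = 0.58 × 4.2 = 2.4360 mm/d
ETc = Kc × ET₀ = 1.13 × 2.4360 = 2.7527 mm/d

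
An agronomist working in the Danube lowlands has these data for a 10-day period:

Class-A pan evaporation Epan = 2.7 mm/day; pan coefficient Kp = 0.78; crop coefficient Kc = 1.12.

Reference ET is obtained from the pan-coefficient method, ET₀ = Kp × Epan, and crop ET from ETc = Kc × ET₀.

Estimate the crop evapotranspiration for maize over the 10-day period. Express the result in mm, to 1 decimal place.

ET₀ = 0.78 × 2.7 = 2.1060 mm/d
ETc = Kc × ET₀ = 1.12 × 2.1060 = 2.3587 mm/d
Over 10 days: 2.3587 × 10 = 23.587 mm

23.6 mm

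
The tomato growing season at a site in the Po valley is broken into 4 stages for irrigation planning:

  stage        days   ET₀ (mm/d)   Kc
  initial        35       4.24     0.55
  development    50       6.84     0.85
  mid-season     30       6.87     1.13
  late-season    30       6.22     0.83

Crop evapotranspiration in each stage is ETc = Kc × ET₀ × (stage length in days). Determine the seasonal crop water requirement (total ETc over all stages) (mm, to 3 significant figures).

760 mm

initial: 0.55 × 4.24 × 35 = 81.62 mm
development: 0.85 × 6.84 × 50 = 290.70 mm
mid-season: 1.13 × 6.87 × 30 = 232.89 mm
late-season: 0.83 × 6.22 × 30 = 154.88 mm
Seasonal total = 760.09 mm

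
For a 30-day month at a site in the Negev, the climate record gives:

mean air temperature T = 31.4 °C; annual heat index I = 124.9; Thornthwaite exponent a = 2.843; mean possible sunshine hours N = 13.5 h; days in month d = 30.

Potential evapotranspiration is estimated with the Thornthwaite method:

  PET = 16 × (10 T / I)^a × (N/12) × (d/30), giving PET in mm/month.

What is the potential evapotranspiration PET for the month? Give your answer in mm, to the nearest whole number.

10T/I = 10 × 31.4 / 124.9 = 2.5140
(10T/I)^a = 2.5140^2.843 = 13.7480
Uncorrected PET = 16 × 13.7480 = 219.968 mm
Correction = (N/12)(d/30) = (13.5/12)(30/30) = 1.1250
PET = 219.968 × 1.1250 = 247.464 mm/month

247 mm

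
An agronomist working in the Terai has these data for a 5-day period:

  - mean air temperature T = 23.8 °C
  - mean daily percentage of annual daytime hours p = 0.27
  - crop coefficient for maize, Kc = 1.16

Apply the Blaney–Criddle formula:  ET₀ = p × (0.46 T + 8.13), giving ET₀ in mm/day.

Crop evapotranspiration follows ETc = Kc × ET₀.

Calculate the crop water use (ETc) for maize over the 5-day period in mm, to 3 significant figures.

29.9 mm

ET₀ = 0.27 × (0.46 × 23.8 + 8.13) = 0.27 × 19.078 = 5.1511 mm/d
ETc = Kc × ET₀ = 1.16 × 5.1511 = 5.9753 mm/d
Over 5 days: 5.9753 × 5 = 29.877 mm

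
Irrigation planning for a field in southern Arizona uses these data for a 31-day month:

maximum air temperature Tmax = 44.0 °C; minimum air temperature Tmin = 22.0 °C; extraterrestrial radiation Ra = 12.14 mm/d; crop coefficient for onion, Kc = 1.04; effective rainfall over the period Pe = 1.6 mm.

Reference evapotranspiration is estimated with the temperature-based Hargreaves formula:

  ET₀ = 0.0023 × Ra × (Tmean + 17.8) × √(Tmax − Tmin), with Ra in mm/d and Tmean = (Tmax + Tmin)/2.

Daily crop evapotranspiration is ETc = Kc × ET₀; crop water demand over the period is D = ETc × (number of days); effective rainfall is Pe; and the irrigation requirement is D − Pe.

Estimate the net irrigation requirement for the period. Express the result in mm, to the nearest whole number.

213 mm

Tmean = (44.0 + 22.0)/2 = 33.00 °C
ET₀ = 0.0023 × 12.14 × (33.00 + 17.8) × √22.0 = 0.0023 × 12.14 × 50.80 × 4.6904 = 6.6530 mm/d
ETc = Kc × ET₀ = 1.04 × 6.6530 = 6.9191 mm/d
Crop demand D = ETc × 31 d = 6.9191 × 31 = 214.492 mm
D − Pe = 214.492 − 1.6 = 212.892 mm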